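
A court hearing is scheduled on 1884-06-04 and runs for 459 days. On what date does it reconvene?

September 6, 1885

Adding 459 days from June 4, 1884.
June has 30 days, so 30 − 4 = 26 days remain after June 4, 1884; 459 − 26 = 433 left.
July 1884 has 31 days: 433 − 31 = 402 left.
August 1884 has 31 days: 402 − 31 = 371 left.
September 1884 has 30 days: 371 − 30 = 341 left.
October 1884 has 31 days: 341 − 31 = 310 left.
November 1884 has 30 days: 310 − 30 = 280 left.
December 1884 has 31 days: 280 − 31 = 249 left.
January 1885 has 31 days: 249 − 31 = 218 left.
February 1885 has 28 days (1885 is not a leap year): 218 − 28 = 190 left.
March 1885 has 31 days: 190 − 31 = 159 left.
April 1885 has 30 days: 159 − 30 = 129 left.
May 1885 has 31 days: 129 − 31 = 98 left.
June 1885 has 30 days: 98 − 30 = 68 left.
July 1885 has 31 days: 68 − 31 = 37 left.
August 1885 has 31 days: 37 − 31 = 6 left.
6 days into September 1885 → September 6, 1885.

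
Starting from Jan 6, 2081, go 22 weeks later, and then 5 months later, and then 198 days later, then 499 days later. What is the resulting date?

October 7, 2083

Adding 22 weeks (= 154 days) from January 6, 2081:
January has 31 days, so 31 − 6 = 25 days remain after January 6, 2081; 154 − 25 = 129 left.
February 2081 has 28 days (2081 is not a leap year): 129 − 28 = 101 left.
March 2081 has 31 days: 101 − 31 = 70 left.
April 2081 has 30 days: 70 − 30 = 40 left.
May 2081 has 31 days: 40 − 31 = 9 left.
9 days into June 2081 → June 9, 2081.
Adding 5 months from June 9, 2081:
month 6 + 5 = 11 → November 2081.
Day 9 is valid in November, giving November 9, 2081.
Counting forward 198 days from November 9, 2081:
November has 30 days, so 30 − 9 = 21 days remain after November 9, 2081; 198 − 21 = 177 left.
December 2081 has 31 days: 177 − 31 = 146 left.
January 2082 has 31 days: 146 − 31 = 115 left.
February 2082 has 28 days (2082 is not a leap year): 115 − 28 = 87 left.
March 2082 has 31 days: 87 − 31 = 56 left.
April 2082 has 30 days: 56 − 30 = 26 left.
26 days into May 2082 → May 26, 2082.
Advancing 499 days from May 26, 2082:
May has 31 days, so 31 − 26 = 5 days remain after May 26, 2082; 499 − 5 = 494 left.
June 2082 has 30 days: 494 − 30 = 464 left.
July 2082 has 31 days: 464 − 31 = 433 left.
August 2082 has 31 days: 433 − 31 = 402 left.
September 2082 has 30 days: 402 − 30 = 372 left.
October 2082 has 31 days: 372 − 31 = 341 left.
November 2082 has 30 days: 341 − 30 = 311 left.
December 2082 has 31 days: 311 − 31 = 280 left.
January 2083 has 31 days: 280 − 31 = 249 left.
February 2083 has 28 days (2083 is not a leap year): 249 − 28 = 221 left.
March 2083 has 31 days: 221 − 31 = 190 left.
April 2083 has 30 days: 190 − 30 = 160 left.
May 2083 has 31 days: 160 − 31 = 129 left.
June 2083 has 30 days: 129 − 30 = 99 left.
July 2083 has 31 days: 99 − 31 = 68 left.
August 2083 has 31 days: 68 − 31 = 37 left.
September 2083 has 30 days: 37 − 30 = 7 left.
7 days into October 2083 → October 7, 2083.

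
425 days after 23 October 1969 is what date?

December 22, 1970

Adding 425 days from October 23, 1969.
October has 31 days, so 31 − 23 = 8 days remain after October 23, 1969; 425 − 8 = 417 left.
November 1969 has 30 days: 417 − 30 = 387 left.
December 1969 has 31 days: 387 − 31 = 356 left.
January 1970 has 31 days: 356 − 31 = 325 left.
February 1970 has 28 days (1970 is not a leap year): 325 − 28 = 297 left.
March 1970 has 31 days: 297 − 31 = 266 left.
April 1970 has 30 days: 266 − 30 = 236 left.
May 1970 has 31 days: 236 − 31 = 205 left.
June 1970 has 30 days: 205 − 30 = 175 left.
July 1970 has 31 days: 175 − 31 = 144 left.
August 1970 has 31 days: 144 − 31 = 113 left.
September 1970 has 30 days: 113 − 30 = 83 left.
October 1970 has 31 days: 83 − 31 = 52 left.
November 1970 has 30 days: 52 − 30 = 22 left.
22 days into December 1970 → December 22, 1970.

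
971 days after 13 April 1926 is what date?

Adding 971 days from April 13, 1926.
April has 30 days, so 30 − 13 = 17 days remain after April 13, 1926; 971 − 17 = 954 left.
May 1926 has 31 days: 954 − 31 = 923 left.
June 1926 has 30 days: 923 − 30 = 893 left.
July 1926 has 31 days: 893 − 31 = 862 left.
August 1926 has 31 days: 862 − 31 = 831 left.
September 1926 has 30 days: 831 − 30 = 801 left.
October 1926 has 31 days: 801 − 31 = 770 left.
November 1926 has 30 days: 770 − 30 = 740 left.
December 1926 has 31 days: 740 − 31 = 709 left.
January 1927 has 31 days: 709 − 31 = 678 left.
February 1927 has 28 days (1927 is not a leap year): 678 − 28 = 650 left.
March 1927 has 31 days: 650 − 31 = 619 left.
April 1927 has 30 days: 619 − 30 = 589 left.
May 1927 has 31 days: 589 − 31 = 558 left.
June 1927 has 30 days: 558 − 30 = 528 left.
July 1927 has 31 days: 528 − 31 = 497 left.
August 1927 has 31 days: 497 − 31 = 466 left.
September 1927 has 30 days: 466 − 30 = 436 left.
October 1927 has 31 days: 436 − 31 = 405 left.
November 1927 has 30 days: 405 − 30 = 375 left.
December 1927 has 31 days: 375 − 31 = 344 left.
January 1928 has 31 days: 344 − 31 = 313 left.
February 1928 has 29 days (1928 is a leap year): 313 − 29 = 284 left.
March 1928 has 31 days: 284 − 31 = 253 left.
April 1928 has 30 days: 253 − 30 = 223 left.
May 1928 has 31 days: 223 − 31 = 192 left.
June 1928 has 30 days: 192 − 30 = 162 left.
July 1928 has 31 days: 162 − 31 = 131 left.
August 1928 has 31 days: 131 − 31 = 100 left.
September 1928 has 30 days: 100 − 30 = 70 left.
October 1928 has 31 days: 70 − 31 = 39 left.
November 1928 has 30 days: 39 − 30 = 9 left.
9 days into December 1928 → December 9, 1928.

December 9, 1928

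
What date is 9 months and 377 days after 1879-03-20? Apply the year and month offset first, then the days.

December 31, 1880

Adding 9 months and 377 days from March 20, 1879: first the month/year part, then the days.
month 3 + 9 = 12 → December 1879.
Day 20 is valid in December, giving December 20, 1879.
Now add 377 days from December 20, 1879.
December has 31 days, so 31 − 20 = 11 days remain after December 20, 1879; 377 − 11 = 366 left.
January 1880 has 31 days: 366 − 31 = 335 left.
February 1880 has 29 days (1880 is a leap year): 335 − 29 = 306 left.
March 1880 has 31 days: 306 − 31 = 275 left.
April 1880 has 30 days: 275 − 30 = 245 left.
May 1880 has 31 days: 245 − 31 = 214 left.
June 1880 has 30 days: 214 − 30 = 184 left.
July 1880 has 31 days: 184 − 31 = 153 left.
August 1880 has 31 days: 153 − 31 = 122 left.
September 1880 has 30 days: 122 − 30 = 92 left.
October 1880 has 31 days: 92 − 31 = 61 left.
November 1880 has 30 days: 61 − 30 = 31 left.
31 days into December 1880 → December 31, 1880.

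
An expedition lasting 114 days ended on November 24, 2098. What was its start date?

August 2, 2098

Counting back 114 days from November 24, 2098.
Going back 24 days from November 24, 2098 reaches the end of the previous month; 114 − 24 = 90 left.
October 2098 has 31 days: 90 − 31 = 59 left.
September 2098 has 30 days: 59 − 30 = 29 left.
August 2098 has 31 days; 31 − 29 = 2 → August 2, 2098.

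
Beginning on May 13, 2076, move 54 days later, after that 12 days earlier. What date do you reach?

June 24, 2076

Advancing 54 days from May 13, 2076:
May has 31 days, so 31 − 13 = 18 days remain after May 13, 2076; 54 − 18 = 36 left.
June 2076 has 30 days: 36 − 30 = 6 left.
6 days into July 2076 → July 6, 2076.
Counting back 12 days from July 6, 2076:
Going back 6 days from July 6, 2076 reaches the end of the previous month; 12 − 6 = 6 left.
June 2076 has 30 days; 30 − 6 = 24 → June 24, 2076.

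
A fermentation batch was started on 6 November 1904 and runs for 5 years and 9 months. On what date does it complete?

August 6, 1910

Counting forward 5 years and 9 months from November 6, 1904.
+5 years → 1909; month 11 + 9 = 20, which is month 8 of year 1910 → August 1910.
Day 6 is valid in August, giving August 6, 1910.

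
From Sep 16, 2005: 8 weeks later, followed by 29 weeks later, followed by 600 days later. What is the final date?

January 23, 2008

Adding 8 weeks (= 56 days) from September 16, 2005:
September has 30 days, so 30 − 16 = 14 days remain after September 16, 2005; 56 − 14 = 42 left.
October 2005 has 31 days: 42 − 31 = 11 left.
11 days into November 2005 → November 11, 2005.
Counting forward 29 weeks (= 203 days) from November 11, 2005:
November has 30 days, so 30 − 11 = 19 days remain after November 11, 2005; 203 − 19 = 184 left.
December 2005 has 31 days: 184 − 31 = 153 left.
January 2006 has 31 days: 153 − 31 = 122 left.
February 2006 has 28 days (2006 is not a leap year): 122 − 28 = 94 left.
March 2006 has 31 days: 94 − 31 = 63 left.
April 2006 has 30 days: 63 − 30 = 33 left.
May 2006 has 31 days: 33 − 31 = 2 left.
2 days into June 2006 → June 2, 2006.
Counting forward 600 days from June 2, 2006:
June has 30 days, so 30 − 2 = 28 days remain after June 2, 2006; 600 − 28 = 572 left.
July 2006 has 31 days: 572 − 31 = 541 left.
August 2006 has 31 days: 541 − 31 = 510 left.
September 2006 has 30 days: 510 − 30 = 480 left.
October 2006 has 31 days: 480 − 31 = 449 left.
November 2006 has 30 days: 449 − 30 = 419 left.
December 2006 has 31 days: 419 − 31 = 388 left.
January 2007 has 31 days: 388 − 31 = 357 left.
February 2007 has 28 days (2007 is not a leap year): 357 − 28 = 329 left.
March 2007 has 31 days: 329 − 31 = 298 left.
April 2007 has 30 days: 298 − 30 = 268 left.
May 2007 has 31 days: 268 − 31 = 237 left.
June 2007 has 30 days: 237 − 30 = 207 left.
July 2007 has 31 days: 207 − 31 = 176 left.
August 2007 has 31 days: 176 − 31 = 145 left.
September 2007 has 30 days: 145 − 30 = 115 left.
October 2007 has 31 days: 115 − 31 = 84 left.
November 2007 has 30 days: 84 − 30 = 54 left.
December 2007 has 31 days: 54 − 31 = 23 left.
23 days into January 2008 → January 23, 2008.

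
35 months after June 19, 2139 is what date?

May 19, 2142

Advancing 35 months from June 19, 2139.
month 6 + 35 = 41, which is month 5 of year 2142 → May 2142.
Day 19 is valid in May, giving May 19, 2142.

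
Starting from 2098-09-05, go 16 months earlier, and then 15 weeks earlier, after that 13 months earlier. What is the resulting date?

December 20, 2095

Counting back 16 months from September 5, 2098:
month 9 − 16 = -7, which is month 5 of year 2097 → May 2097.
Day 5 is valid in May, giving May 5, 2097.
Subtracting 15 weeks (= 105 days) from May 5, 2097:
Going back 5 days from May 5, 2097 reaches the end of the previous month; 105 − 5 = 100 left.
April 2097 has 30 days: 100 − 30 = 70 left.
March 2097 has 31 days: 70 − 31 = 39 left.
February 2097 has 28 days (2097 is not a leap year): 39 − 28 = 11 left.
January 2097 has 31 days; 31 − 11 = 20 → January 20, 2097.
Going back 13 months from January 20, 2097:
month 1 − 13 = -12, which is month 12 of year 2095 → December 2095.
Day 20 is valid in December, giving December 20, 2095.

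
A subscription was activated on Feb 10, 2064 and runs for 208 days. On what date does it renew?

Counting forward 208 days from February 10, 2064.
February has 29 days, so 29 − 10 = 19 days remain after February 10, 2064; 208 − 19 = 189 left.
March 2064 has 31 days: 189 − 31 = 158 left.
April 2064 has 30 days: 158 − 30 = 128 left.
May 2064 has 31 days: 128 − 31 = 97 left.
June 2064 has 30 days: 97 − 30 = 67 left.
July 2064 has 31 days: 67 − 31 = 36 left.
August 2064 has 31 days: 36 − 31 = 5 left.
5 days into September 2064 → September 5, 2064.

September 5, 2064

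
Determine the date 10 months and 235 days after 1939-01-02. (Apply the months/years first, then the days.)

June 24, 1940

Advancing 10 months and 235 days from January 2, 1939: first the month/year part, then the days.
month 1 + 10 = 11 → November 1939.
Day 2 is valid in November, giving November 2, 1939.
Now add 235 days from November 2, 1939.
November has 30 days, so 30 − 2 = 28 days remain after November 2, 1939; 235 − 28 = 207 left.
December 1939 has 31 days: 207 − 31 = 176 left.
January 1940 has 31 days: 176 − 31 = 145 left.
February 1940 has 29 days (1940 is a leap year): 145 − 29 = 116 left.
March 1940 has 31 days: 116 − 31 = 85 left.
April 1940 has 30 days: 85 − 30 = 55 left.
May 1940 has 31 days: 55 − 31 = 24 left.
24 days into June 1940 → June 24, 1940.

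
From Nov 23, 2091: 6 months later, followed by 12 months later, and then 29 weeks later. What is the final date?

December 12, 2093

Advancing 6 months from November 23, 2091:
month 11 + 6 = 17, which is month 5 of year 2092 → May 2092.
Day 23 is valid in May, giving May 23, 2092.
Counting forward 12 months from May 23, 2092:
month 5 + 12 = 17, which is month 5 of year 2093 → May 2093.
Day 23 is valid in May, giving May 23, 2093.
Advancing 29 weeks (= 203 days) from May 23, 2093:
May has 31 days, so 31 − 23 = 8 days remain after May 23, 2093; 203 − 8 = 195 left.
June 2093 has 30 days: 195 − 30 = 165 left.
July 2093 has 31 days: 165 − 31 = 134 left.
August 2093 has 31 days: 134 − 31 = 103 left.
September 2093 has 30 days: 103 − 30 = 73 left.
October 2093 has 31 days: 73 − 31 = 42 left.
November 2093 has 30 days: 42 − 30 = 12 left.
12 days into December 2093 → December 12, 2093.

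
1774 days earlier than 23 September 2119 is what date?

Going back 1774 days from September 23, 2119.
Going back 23 days from September 23, 2119 reaches the end of the previous month; 1774 − 23 = 1751 left.
August 2119 has 31 days: 1751 − 31 = 1720 left.
July 2119 has 31 days: 1720 − 31 = 1689 left.
June 2119 has 30 days: 1689 − 30 = 1659 left.
May 2119 has 31 days: 1659 − 31 = 1628 left.
April 2119 has 30 days: 1628 − 30 = 1598 left.
March 2119 has 31 days: 1598 − 31 = 1567 left.
February 2119 has 28 days (2119 is not a leap year): 1567 − 28 = 1539 left.
January 2119 has 31 days: 1539 − 31 = 1508 left.
December 2118 has 31 days: 1508 − 31 = 1477 left.
November 2118 has 30 days: 1477 − 30 = 1447 left.
October 2118 has 31 days: 1447 − 31 = 1416 left.
September 2118 has 30 days: 1416 − 30 = 1386 left.
August 2118 has 31 days: 1386 − 31 = 1355 left.
July 2118 has 31 days: 1355 − 31 = 1324 left.
June 2118 has 30 days: 1324 − 30 = 1294 left.
May 2118 has 31 days: 1294 − 31 = 1263 left.
April 2118 has 30 days: 1263 − 30 = 1233 left.
March 2118 has 31 days: 1233 − 31 = 1202 left.
February 2118 has 28 days (2118 is not a leap year): 1202 − 28 = 1174 left.
January 2118 has 31 days: 1174 − 31 = 1143 left.
December 2117 has 31 days: 1143 − 31 = 1112 left.
November 2117 has 30 days: 1112 − 30 = 1082 left.
October 2117 has 31 days: 1082 − 31 = 1051 left.
September 2117 has 30 days: 1051 − 30 = 1021 left.
August 2117 has 31 days: 1021 − 31 = 990 left.
July 2117 has 31 days: 990 − 31 = 959 left.
June 2117 has 30 days: 959 − 30 = 929 left.
May 2117 has 31 days: 929 − 31 = 898 left.
April 2117 has 30 days: 898 − 30 = 868 left.
March 2117 has 31 days: 868 − 31 = 837 left.
February 2117 has 28 days (2117 is not a leap year): 837 − 28 = 809 left.
January 2117 has 31 days: 809 − 31 = 778 left.
December 2116 has 31 days: 778 − 31 = 747 left.
November 2116 has 30 days: 747 − 30 = 717 left.
October 2116 has 31 days: 717 − 31 = 686 left.
September 2116 has 30 days: 686 − 30 = 656 left.
August 2116 has 31 days: 656 − 31 = 625 left.
July 2116 has 31 days: 625 − 31 = 594 left.
June 2116 has 30 days: 594 − 30 = 564 left.
May 2116 has 31 days: 564 − 31 = 533 left.
April 2116 has 30 days: 533 − 30 = 503 left.
March 2116 has 31 days: 503 − 31 = 472 left.
February 2116 has 29 days (2116 is a leap year): 472 − 29 = 443 left.
January 2116 has 31 days: 443 − 31 = 412 left.
December 2115 has 31 days: 412 − 31 = 381 left.
November 2115 has 30 days: 381 − 30 = 351 left.
October 2115 has 31 days: 351 − 31 = 320 left.
September 2115 has 30 days: 320 − 30 = 290 left.
August 2115 has 31 days: 290 − 31 = 259 left.
July 2115 has 31 days: 259 − 31 = 228 left.
June 2115 has 30 days: 228 − 30 = 198 left.
May 2115 has 31 days: 198 − 31 = 167 left.
April 2115 has 30 days: 167 − 30 = 137 left.
March 2115 has 31 days: 137 − 31 = 106 left.
February 2115 has 28 days (2115 is not a leap year): 106 − 28 = 78 left.
January 2115 has 31 days: 78 − 31 = 47 left.
December 2114 has 31 days: 47 − 31 = 16 left.
November 2114 has 30 days; 30 − 16 = 14 → November 14, 2114.

November 14, 2114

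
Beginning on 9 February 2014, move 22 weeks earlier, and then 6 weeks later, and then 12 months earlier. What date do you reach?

October 20, 2012

Counting back 22 weeks (= 154 days) from February 9, 2014:
Going back 9 days from February 9, 2014 reaches the end of the previous month; 154 − 9 = 145 left.
January 2014 has 31 days: 145 − 31 = 114 left.
December 2013 has 31 days: 114 − 31 = 83 left.
November 2013 has 30 days: 83 − 30 = 53 left.
October 2013 has 31 days: 53 − 31 = 22 left.
September 2013 has 30 days; 30 − 22 = 8 → September 8, 2013.
Advancing 6 weeks (= 42 days) from September 8, 2013:
September has 30 days, so 30 − 8 = 22 days remain after September 8, 2013; 42 − 22 = 20 left.
20 days into October 2013 → October 20, 2013.
Going back 12 months from October 20, 2013:
month 10 − 12 = -2, which is month 10 of year 2012 → October 2012.
Day 20 is valid in October, giving October 20, 2012.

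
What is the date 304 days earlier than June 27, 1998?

Going back 304 days from June 27, 1998.
Going back 27 days from June 27, 1998 reaches the end of the previous month; 304 − 27 = 277 left.
May 1998 has 31 days: 277 − 31 = 246 left.
April 1998 has 30 days: 246 − 30 = 216 left.
March 1998 has 31 days: 216 − 31 = 185 left.
February 1998 has 28 days (1998 is not a leap year): 185 − 28 = 157 left.
January 1998 has 31 days: 157 − 31 = 126 left.
December 1997 has 31 days: 126 − 31 = 95 left.
November 1997 has 30 days: 95 − 30 = 65 left.
October 1997 has 31 days: 65 − 31 = 34 left.
September 1997 has 30 days: 34 − 30 = 4 left.
August 1997 has 31 days; 31 − 4 = 27 → August 27, 1997.

August 27, 1997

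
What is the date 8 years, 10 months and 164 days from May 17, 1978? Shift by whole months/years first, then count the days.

August 28, 1987

Counting forward 8 years, 10 months and 164 days from May 17, 1978: first the month/year part, then the days.
+8 years → 1986; month 5 + 10 = 15, which is month 3 of year 1987 → March 1987.
Day 17 is valid in March, giving March 17, 1987.
Now add 164 days from March 17, 1987.
March has 31 days, so 31 − 17 = 14 days remain after March 17, 1987; 164 − 14 = 150 left.
April 1987 has 30 days: 150 − 30 = 120 left.
May 1987 has 31 days: 120 − 31 = 89 left.
June 1987 has 30 days: 89 − 30 = 59 left.
July 1987 has 31 days: 59 − 31 = 28 left.
28 days into August 1987 → August 28, 1987.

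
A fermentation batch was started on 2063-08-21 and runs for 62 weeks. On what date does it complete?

October 28, 2064

Counting forward 62 weeks = 434 days from August 21, 2063.
August has 31 days, so 31 − 21 = 10 days remain after August 21, 2063; 434 − 10 = 424 left.
September 2063 has 30 days: 424 − 30 = 394 left.
October 2063 has 31 days: 394 − 31 = 363 left.
November 2063 has 30 days: 363 − 30 = 333 left.
December 2063 has 31 days: 333 − 31 = 302 left.
January 2064 has 31 days: 302 − 31 = 271 left.
February 2064 has 29 days (2064 is a leap year): 271 − 29 = 242 left.
March 2064 has 31 days: 242 − 31 = 211 left.
April 2064 has 30 days: 211 − 30 = 181 left.
May 2064 has 31 days: 181 − 31 = 150 left.
June 2064 has 30 days: 150 − 30 = 120 left.
July 2064 has 31 days: 120 − 31 = 89 left.
August 2064 has 31 days: 89 − 31 = 58 left.
September 2064 has 30 days: 58 − 30 = 28 left.
28 days into October 2064 → October 28, 2064.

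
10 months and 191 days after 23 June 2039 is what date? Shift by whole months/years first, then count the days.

Advancing 10 months and 191 days from June 23, 2039: first the month/year part, then the days.
month 6 + 10 = 16, which is month 4 of year 2040 → April 2040.
Day 23 is valid in April, giving April 23, 2040.
Now add 191 days from April 23, 2040.
April has 30 days, so 30 − 23 = 7 days remain after April 23, 2040; 191 − 7 = 184 left.
May 2040 has 31 days: 184 − 31 = 153 left.
June 2040 has 30 days: 153 − 30 = 123 left.
July 2040 has 31 days: 123 − 31 = 92 left.
August 2040 has 31 days: 92 − 31 = 61 left.
September 2040 has 30 days: 61 − 30 = 31 left.
31 days into October 2040 → October 31, 2040.

October 31, 2040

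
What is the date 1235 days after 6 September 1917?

January 23, 1921

Adding 1235 days from September 6, 1917.
September has 30 days, so 30 − 6 = 24 days remain after September 6, 1917; 1235 − 24 = 1211 left.
October 1917 has 31 days: 1211 − 31 = 1180 left.
November 1917 has 30 days: 1180 − 30 = 1150 left.
December 1917 has 31 days: 1150 − 31 = 1119 left.
January 1918 has 31 days: 1119 − 31 = 1088 left.
February 1918 has 28 days (1918 is not a leap year): 1088 − 28 = 1060 left.
March 1918 has 31 days: 1060 − 31 = 1029 left.
April 1918 has 30 days: 1029 − 30 = 999 left.
May 1918 has 31 days: 999 − 31 = 968 left.
June 1918 has 30 days: 968 − 30 = 938 left.
July 1918 has 31 days: 938 − 31 = 907 left.
August 1918 has 31 days: 907 − 31 = 876 left.
September 1918 has 30 days: 876 − 30 = 846 left.
October 1918 has 31 days: 846 − 31 = 815 left.
November 1918 has 30 days: 815 − 30 = 785 left.
December 1918 has 31 days: 785 − 31 = 754 left.
January 1919 has 31 days: 754 − 31 = 723 left.
February 1919 has 28 days (1919 is not a leap year): 723 − 28 = 695 left.
March 1919 has 31 days: 695 − 31 = 664 left.
April 1919 has 30 days: 664 − 30 = 634 left.
May 1919 has 31 days: 634 − 31 = 603 left.
June 1919 has 30 days: 603 − 30 = 573 left.
July 1919 has 31 days: 573 − 31 = 542 left.
August 1919 has 31 days: 542 − 31 = 511 left.
September 1919 has 30 days: 511 − 30 = 481 left.
October 1919 has 31 days: 481 − 31 = 450 left.
November 1919 has 30 days: 450 − 30 = 420 left.
December 1919 has 31 days: 420 − 31 = 389 left.
January 1920 has 31 days: 389 − 31 = 358 left.
February 1920 has 29 days (1920 is a leap year): 358 − 29 = 329 left.
March 1920 has 31 days: 329 − 31 = 298 left.
April 1920 has 30 days: 298 − 30 = 268 left.
May 1920 has 31 days: 268 − 31 = 237 left.
June 1920 has 30 days: 237 − 30 = 207 left.
July 1920 has 31 days: 207 − 31 = 176 left.
August 1920 has 31 days: 176 − 31 = 145 left.
September 1920 has 30 days: 145 − 30 = 115 left.
October 1920 has 31 days: 115 − 31 = 84 left.
November 1920 has 30 days: 84 − 30 = 54 left.
December 1920 has 31 days: 54 − 31 = 23 left.
23 days into January 1921 → January 23, 1921.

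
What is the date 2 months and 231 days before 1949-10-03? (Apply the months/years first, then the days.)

December 15, 1948

Counting back 2 months and 231 days from October 3, 1949: first the month/year part, then the days.
month 10 − 2 = 8 → August 1949.
Day 3 is valid in August, giving August 3, 1949.
Now subtract 231 days from August 3, 1949.
Going back 3 days from August 3, 1949 reaches the end of the previous month; 231 − 3 = 228 left.
July 1949 has 31 days: 228 − 31 = 197 left.
June 1949 has 30 days: 197 − 30 = 167 left.
May 1949 has 31 days: 167 − 31 = 136 left.
April 1949 has 30 days: 136 − 30 = 106 left.
March 1949 has 31 days: 106 − 31 = 75 left.
February 1949 has 28 days (1949 is not a leap year): 75 − 28 = 47 left.
January 1949 has 31 days: 47 − 31 = 16 left.
December 1948 has 31 days; 31 − 16 = 15 → December 15, 1948.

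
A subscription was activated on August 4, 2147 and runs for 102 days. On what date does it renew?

November 14, 2147

Adding 102 days from August 4, 2147.
August has 31 days, so 31 − 4 = 27 days remain after August 4, 2147; 102 − 27 = 75 left.
September 2147 has 30 days: 75 − 30 = 45 left.
October 2147 has 31 days: 45 − 31 = 14 left.
14 days into November 2147 → November 14, 2147.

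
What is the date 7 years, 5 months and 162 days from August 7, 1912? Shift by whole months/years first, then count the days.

June 17, 1920

Counting forward 7 years, 5 months and 162 days from August 7, 1912: first the month/year part, then the days.
+7 years → 1919; month 8 + 5 = 13, which is month 1 of year 1920 → January 1920.
Day 7 is valid in January, giving January 7, 1920.
Now add 162 days from January 7, 1920.
January has 31 days, so 31 − 7 = 24 days remain after January 7, 1920; 162 − 24 = 138 left.
February 1920 has 29 days (1920 is a leap year): 138 − 29 = 109 left.
March 1920 has 31 days: 109 − 31 = 78 left.
April 1920 has 30 days: 78 − 30 = 48 left.
May 1920 has 31 days: 48 − 31 = 17 left.
17 days into June 1920 → June 17, 1920.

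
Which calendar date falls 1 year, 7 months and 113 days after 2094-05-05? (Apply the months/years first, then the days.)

March 27, 2096

Advancing 1 year, 7 months and 113 days from May 5, 2094: first the month/year part, then the days.
+1 year → 2095; month 5 + 7 = 12 → December 2095.
Day 5 is valid in December, giving December 5, 2095.
Now add 113 days from December 5, 2095.
December has 31 days, so 31 − 5 = 26 days remain after December 5, 2095; 113 − 26 = 87 left.
January 2096 has 31 days: 87 − 31 = 56 left.
February 2096 has 29 days (2096 is a leap year): 56 − 29 = 27 left.
27 days into March 2096 → March 27, 2096.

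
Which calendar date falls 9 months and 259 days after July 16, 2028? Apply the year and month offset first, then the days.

Advancing 9 months and 259 days from July 16, 2028: first the month/year part, then the days.
month 7 + 9 = 16, which is month 4 of year 2029 → April 2029.
Day 16 is valid in April, giving April 16, 2029.
Now add 259 days from April 16, 2029.
April has 30 days, so 30 − 16 = 14 days remain after April 16, 2029; 259 − 14 = 245 left.
May 2029 has 31 days: 245 − 31 = 214 left.
June 2029 has 30 days: 214 − 30 = 184 left.
July 2029 has 31 days: 184 − 31 = 153 left.
August 2029 has 31 days: 153 − 31 = 122 left.
September 2029 has 30 days: 122 − 30 = 92 left.
October 2029 has 31 days: 92 − 31 = 61 left.
November 2029 has 30 days: 61 − 30 = 31 left.
31 days into December 2029 → December 31, 2029.

December 31, 2029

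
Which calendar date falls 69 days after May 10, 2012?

Advancing 69 days from May 10, 2012.
May has 31 days, so 31 − 10 = 21 days remain after May 10, 2012; 69 − 21 = 48 left.
June 2012 has 30 days: 48 − 30 = 18 left.
18 days into July 2012 → July 18, 2012.

July 18, 2012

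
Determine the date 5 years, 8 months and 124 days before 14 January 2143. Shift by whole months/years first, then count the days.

Subtracting 5 years, 8 months and 124 days from January 14, 2143: first the month/year part, then the days.
-5 years → 2138; month 1 − 8 = -7, which is month 5 of year 2137 → May 2137.
Day 14 is valid in May, giving May 14, 2137.
Now subtract 124 days from May 14, 2137.
Going back 14 days from May 14, 2137 reaches the end of the previous month; 124 − 14 = 110 left.
April 2137 has 30 days: 110 − 30 = 80 left.
March 2137 has 31 days: 80 − 31 = 49 left.
February 2137 has 28 days (2137 is not a leap year): 49 − 28 = 21 left.
January 2137 has 31 days; 31 − 21 = 10 → January 10, 2137.

January 10, 2137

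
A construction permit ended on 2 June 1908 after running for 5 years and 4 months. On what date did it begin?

Subtracting 5 years and 4 months from June 2, 1908.
-5 years → 1903; month 6 − 4 = 2 → February 1903.
Day 2 is valid in February, giving February 2, 1903.

February 2, 1903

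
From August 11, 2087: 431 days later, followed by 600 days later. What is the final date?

Adding 431 days from August 11, 2087:
August has 31 days, so 31 − 11 = 20 days remain after August 11, 2087; 431 − 20 = 411 left.
September 2087 has 30 days: 411 − 30 = 381 left.
October 2087 has 31 days: 381 − 31 = 350 left.
November 2087 has 30 days: 350 − 30 = 320 left.
December 2087 has 31 days: 320 − 31 = 289 left.
January 2088 has 31 days: 289 − 31 = 258 left.
February 2088 has 29 days (2088 is a leap year): 258 − 29 = 229 left.
March 2088 has 31 days: 229 − 31 = 198 left.
April 2088 has 30 days: 198 − 30 = 168 left.
May 2088 has 31 days: 168 − 31 = 137 left.
June 2088 has 30 days: 137 − 30 = 107 left.
July 2088 has 31 days: 107 − 31 = 76 left.
August 2088 has 31 days: 76 − 31 = 45 left.
September 2088 has 30 days: 45 − 30 = 15 left.
15 days into October 2088 → October 15, 2088.
Adding 600 days from October 15, 2088:
October has 31 days, so 31 − 15 = 16 days remain after October 15, 2088; 600 − 16 = 584 left.
November 2088 has 30 days: 584 − 30 = 554 left.
December 2088 has 31 days: 554 − 31 = 523 left.
January 2089 has 31 days: 523 − 31 = 492 left.
February 2089 has 28 days (2089 is not a leap year): 492 − 28 = 464 left.
March 2089 has 31 days: 464 − 31 = 433 left.
April 2089 has 30 days: 433 − 30 = 403 left.
May 2089 has 31 days: 403 − 31 = 372 left.
June 2089 has 30 days: 372 − 30 = 342 left.
July 2089 has 31 days: 342 − 31 = 311 left.
August 2089 has 31 days: 311 − 31 = 280 left.
September 2089 has 30 days: 280 − 30 = 250 left.
October 2089 has 31 days: 250 − 31 = 219 left.
November 2089 has 30 days: 219 − 30 = 189 left.
December 2089 has 31 days: 189 − 31 = 158 left.
January 2090 has 31 days: 158 − 31 = 127 left.
February 2090 has 28 days (2090 is not a leap year): 127 − 28 = 99 left.
March 2090 has 31 days: 99 − 31 = 68 left.
April 2090 has 30 days: 68 − 30 = 38 left.
May 2090 has 31 days: 38 − 31 = 7 left.
7 days into June 2090 → June 7, 2090.

June 7, 2090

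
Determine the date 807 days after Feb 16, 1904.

May 3, 1906

Advancing 807 days from February 16, 1904.
February has 29 days, so 29 − 16 = 13 days remain after February 16, 1904; 807 − 13 = 794 left.
March 1904 has 31 days: 794 − 31 = 763 left.
April 1904 has 30 days: 763 − 30 = 733 left.
May 1904 has 31 days: 733 − 31 = 702 left.
June 1904 has 30 days: 702 − 30 = 672 left.
July 1904 has 31 days: 672 − 31 = 641 left.
August 1904 has 31 days: 641 − 31 = 610 left.
September 1904 has 30 days: 610 − 30 = 580 left.
October 1904 has 31 days: 580 − 31 = 549 left.
November 1904 has 30 days: 549 − 30 = 519 left.
December 1904 has 31 days: 519 − 31 = 488 left.
January 1905 has 31 days: 488 − 31 = 457 left.
February 1905 has 28 days (1905 is not a leap year): 457 − 28 = 429 left.
March 1905 has 31 days: 429 − 31 = 398 left.
April 1905 has 30 days: 398 − 30 = 368 left.
May 1905 has 31 days: 368 − 31 = 337 left.
June 1905 has 30 days: 337 − 30 = 307 left.
July 1905 has 31 days: 307 − 31 = 276 left.
August 1905 has 31 days: 276 − 31 = 245 left.
September 1905 has 30 days: 245 − 30 = 215 left.
October 1905 has 31 days: 215 − 31 = 184 left.
November 1905 has 30 days: 184 − 30 = 154 left.
December 1905 has 31 days: 154 − 31 = 123 left.
January 1906 has 31 days: 123 − 31 = 92 left.
February 1906 has 28 days (1906 is not a leap year): 92 − 28 = 64 left.
March 1906 has 31 days: 64 − 31 = 33 left.
April 1906 has 30 days: 33 − 30 = 3 left.
3 days into May 1906 → May 3, 1906.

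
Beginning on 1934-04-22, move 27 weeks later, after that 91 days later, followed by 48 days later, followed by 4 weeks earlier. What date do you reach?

February 16, 1935

Advancing 27 weeks (= 189 days) from April 22, 1934:
April has 30 days, so 30 − 22 = 8 days remain after April 22, 1934; 189 − 8 = 181 left.
May 1934 has 31 days: 181 − 31 = 150 left.
June 1934 has 30 days: 150 − 30 = 120 left.
July 1934 has 31 days: 120 − 31 = 89 left.
August 1934 has 31 days: 89 − 31 = 58 left.
September 1934 has 30 days: 58 − 30 = 28 left.
28 days into October 1934 → October 28, 1934.
Advancing 91 days from October 28, 1934:
October has 31 days, so 31 − 28 = 3 days remain after October 28, 1934; 91 − 3 = 88 left.
November 1934 has 30 days: 88 − 30 = 58 left.
December 1934 has 31 days: 58 − 31 = 27 left.
27 days into January 1935 → January 27, 1935.
Adding 48 days from January 27, 1935:
January has 31 days, so 31 − 27 = 4 days remain after January 27, 1935; 48 − 4 = 44 left.
February 1935 has 28 days (1935 is not a leap year): 44 − 28 = 16 left.
16 days into March 1935 → March 16, 1935.
Going back 4 weeks (= 28 days) from March 16, 1935:
Going back 16 days from March 16, 1935 reaches the end of the previous month; 28 − 16 = 12 left.
February 1935 has 28 days; 28 − 12 = 16 → February 16, 1935.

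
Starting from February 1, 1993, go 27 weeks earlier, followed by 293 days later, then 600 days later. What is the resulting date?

Going back 27 weeks (= 189 days) from February 1, 1993:
Going back 1 day from February 1, 1993 reaches the end of the previous month; 189 − 1 = 188 left.
January 1993 has 31 days: 188 − 31 = 157 left.
December 1992 has 31 days: 157 − 31 = 126 left.
November 1992 has 30 days: 126 − 30 = 96 left.
October 1992 has 31 days: 96 − 31 = 65 left.
September 1992 has 30 days: 65 − 30 = 35 left.
August 1992 has 31 days: 35 − 31 = 4 left.
July 1992 has 31 days; 31 − 4 = 27 → July 27, 1992.
Advancing 293 days from July 27, 1992:
July has 31 days, so 31 − 27 = 4 days remain after July 27, 1992; 293 − 4 = 289 left.
August 1992 has 31 days: 289 − 31 = 258 left.
September 1992 has 30 days: 258 − 30 = 228 left.
October 1992 has 31 days: 228 − 31 = 197 left.
November 1992 has 30 days: 197 − 30 = 167 left.
December 1992 has 31 days: 167 − 31 = 136 left.
January 1993 has 31 days: 136 − 31 = 105 left.
February 1993 has 28 days (1993 is not a leap year): 105 − 28 = 77 left.
March 1993 has 31 days: 77 − 31 = 46 left.
April 1993 has 30 days: 46 − 30 = 16 left.
16 days into May 1993 → May 16, 1993.
Adding 600 days from May 16, 1993:
May has 31 days, so 31 − 16 = 15 days remain after May 16, 1993; 600 − 15 = 585 left.
June 1993 has 30 days: 585 − 30 = 555 left.
July 1993 has 31 days: 555 − 31 = 524 left.
August 1993 has 31 days: 524 − 31 = 493 left.
September 1993 has 30 days: 493 − 30 = 463 left.
October 1993 has 31 days: 463 − 31 = 432 left.
November 1993 has 30 days: 432 − 30 = 402 left.
December 1993 has 31 days: 402 − 31 = 371 left.
January 1994 has 31 days: 371 − 31 = 340 left.
February 1994 has 28 days (1994 is not a leap year): 340 − 28 = 312 left.
March 1994 has 31 days: 312 − 31 = 281 left.
April 1994 has 30 days: 281 − 30 = 251 left.
May 1994 has 31 days: 251 − 31 = 220 left.
June 1994 has 30 days: 220 − 30 = 190 left.
July 1994 has 31 days: 190 − 31 = 159 left.
August 1994 has 31 days: 159 − 31 = 128 left.
September 1994 has 30 days: 128 − 30 = 98 left.
October 1994 has 31 days: 98 − 31 = 67 left.
November 1994 has 30 days: 67 − 30 = 37 left.
December 1994 has 31 days: 37 − 31 = 6 left.
6 days into January 1995 → January 6, 1995.

January 6, 1995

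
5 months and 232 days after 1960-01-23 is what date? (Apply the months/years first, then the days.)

February 10, 1961

Advancing 5 months and 232 days from January 23, 1960: first the month/year part, then the days.
month 1 + 5 = 6 → June 1960.
Day 23 is valid in June, giving June 23, 1960.
Now add 232 days from June 23, 1960.
June has 30 days, so 30 − 23 = 7 days remain after June 23, 1960; 232 − 7 = 225 left.
July 1960 has 31 days: 225 − 31 = 194 left.
August 1960 has 31 days: 194 − 31 = 163 left.
September 1960 has 30 days: 163 − 30 = 133 left.
October 1960 has 31 days: 133 − 31 = 102 left.
November 1960 has 30 days: 102 − 30 = 72 left.
December 1960 has 31 days: 72 − 31 = 41 left.
January 1961 has 31 days: 41 − 31 = 10 left.
10 days into February 1961 → February 10, 1961.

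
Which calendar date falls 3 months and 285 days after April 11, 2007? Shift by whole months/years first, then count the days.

Adding 3 months and 285 days from April 11, 2007: first the month/year part, then the days.
month 4 + 3 = 7 → July 2007.
Day 11 is valid in July, giving July 11, 2007.
Now add 285 days from July 11, 2007.
July has 31 days, so 31 − 11 = 20 days remain after July 11, 2007; 285 − 20 = 265 left.
August 2007 has 31 days: 265 − 31 = 234 left.
September 2007 has 30 days: 234 − 30 = 204 left.
October 2007 has 31 days: 204 − 31 = 173 left.
November 2007 has 30 days: 173 − 30 = 143 left.
December 2007 has 31 days: 143 − 31 = 112 left.
January 2008 has 31 days: 112 − 31 = 81 left.
February 2008 has 29 days (2008 is a leap year): 81 − 29 = 52 left.
March 2008 has 31 days: 52 − 31 = 21 left.
21 days into April 2008 → April 21, 2008.

April 21, 2008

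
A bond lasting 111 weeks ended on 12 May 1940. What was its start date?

Counting back 111 weeks = 777 days from May 12, 1940.
Going back 12 days from May 12, 1940 reaches the end of the previous month; 777 − 12 = 765 left.
April 1940 has 30 days: 765 − 30 = 735 left.
March 1940 has 31 days: 735 − 31 = 704 left.
February 1940 has 29 days (1940 is a leap year): 704 − 29 = 675 left.
January 1940 has 31 days: 675 − 31 = 644 left.
December 1939 has 31 days: 644 − 31 = 613 left.
November 1939 has 30 days: 613 − 30 = 583 left.
October 1939 has 31 days: 583 − 31 = 552 left.
September 1939 has 30 days: 552 − 30 = 522 left.
August 1939 has 31 days: 522 − 31 = 491 left.
July 1939 has 31 days: 491 − 31 = 460 left.
June 1939 has 30 days: 460 − 30 = 430 left.
May 1939 has 31 days: 430 − 31 = 399 left.
April 1939 has 30 days: 399 − 30 = 369 left.
March 1939 has 31 days: 369 − 31 = 338 left.
February 1939 has 28 days (1939 is not a leap year): 338 − 28 = 310 left.
January 1939 has 31 days: 310 − 31 = 279 left.
December 1938 has 31 days: 279 − 31 = 248 left.
November 1938 has 30 days: 248 − 30 = 218 left.
October 1938 has 31 days: 218 − 31 = 187 left.
September 1938 has 30 days: 187 − 30 = 157 left.
August 1938 has 31 days: 157 − 31 = 126 left.
July 1938 has 31 days: 126 − 31 = 95 left.
June 1938 has 30 days: 95 − 30 = 65 left.
May 1938 has 31 days: 65 − 31 = 34 left.
April 1938 has 30 days: 34 − 30 = 4 left.
March 1938 has 31 days; 31 − 4 = 27 → March 27, 1938.

March 27, 1938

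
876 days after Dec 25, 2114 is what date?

Adding 876 days from December 25, 2114.
December has 31 days, so 31 − 25 = 6 days remain after December 25, 2114; 876 − 6 = 870 left.
January 2115 has 31 days: 870 − 31 = 839 left.
February 2115 has 28 days (2115 is not a leap year): 839 − 28 = 811 left.
March 2115 has 31 days: 811 − 31 = 780 left.
April 2115 has 30 days: 780 − 30 = 750 left.
May 2115 has 31 days: 750 − 31 = 719 left.
June 2115 has 30 days: 719 − 30 = 689 left.
July 2115 has 31 days: 689 − 31 = 658 left.
August 2115 has 31 days: 658 − 31 = 627 left.
September 2115 has 30 days: 627 − 30 = 597 left.
October 2115 has 31 days: 597 − 31 = 566 left.
November 2115 has 30 days: 566 − 30 = 536 left.
December 2115 has 31 days: 536 − 31 = 505 left.
January 2116 has 31 days: 505 − 31 = 474 left.
February 2116 has 29 days (2116 is a leap year): 474 − 29 = 445 left.
March 2116 has 31 days: 445 − 31 = 414 left.
April 2116 has 30 days: 414 − 30 = 384 left.
May 2116 has 31 days: 384 − 31 = 353 left.
June 2116 has 30 days: 353 − 30 = 323 left.
July 2116 has 31 days: 323 − 31 = 292 left.
August 2116 has 31 days: 292 − 31 = 261 left.
September 2116 has 30 days: 261 − 30 = 231 left.
October 2116 has 31 days: 231 − 31 = 200 left.
November 2116 has 30 days: 200 − 30 = 170 left.
December 2116 has 31 days: 170 − 31 = 139 left.
January 2117 has 31 days: 139 − 31 = 108 left.
February 2117 has 28 days (2117 is not a leap year): 108 − 28 = 80 left.
March 2117 has 31 days: 80 − 31 = 49 left.
April 2117 has 30 days: 49 − 30 = 19 left.
19 days into May 2117 → May 19, 2117.

May 19, 2117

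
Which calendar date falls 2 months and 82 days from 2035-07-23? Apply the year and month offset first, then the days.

Counting forward 2 months and 82 days from July 23, 2035: first the month/year part, then the days.
month 7 + 2 = 9 → September 2035.
Day 23 is valid in September, giving September 23, 2035.
Now add 82 days from September 23, 2035.
September has 30 days, so 30 − 23 = 7 days remain after September 23, 2035; 82 − 7 = 75 left.
October 2035 has 31 days: 75 − 31 = 44 left.
November 2035 has 30 days: 44 − 30 = 14 left.
14 days into December 2035 → December 14, 2035.

December 14, 2035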